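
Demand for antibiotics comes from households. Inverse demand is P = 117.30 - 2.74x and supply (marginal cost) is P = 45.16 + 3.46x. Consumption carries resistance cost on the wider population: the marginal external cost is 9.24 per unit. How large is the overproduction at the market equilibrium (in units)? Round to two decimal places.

1.49 units

Market equilibrium (private): 45.16 + 3.46x = 117.30 - 2.74x → x_m = 11.6355.
Social marginal benefit = demand − MEC = 108.06 - 2.74x.
Set SMB = MC: 108.06 - 2.74x = 45.16 + 3.46x → x* = 10.1452.
Gap = |11.6355 − 10.1452| = 1.4903.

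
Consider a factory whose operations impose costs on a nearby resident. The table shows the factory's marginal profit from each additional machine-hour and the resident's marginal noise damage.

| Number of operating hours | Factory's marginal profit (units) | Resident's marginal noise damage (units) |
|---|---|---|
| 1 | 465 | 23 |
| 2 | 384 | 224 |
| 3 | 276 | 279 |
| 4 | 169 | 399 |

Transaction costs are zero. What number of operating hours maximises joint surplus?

Bargaining reaches the level where marginal profit last exceeds marginal noise damage.
That holds through level 2 (384 ≥ 224) but not at 3 (276 < 279).

2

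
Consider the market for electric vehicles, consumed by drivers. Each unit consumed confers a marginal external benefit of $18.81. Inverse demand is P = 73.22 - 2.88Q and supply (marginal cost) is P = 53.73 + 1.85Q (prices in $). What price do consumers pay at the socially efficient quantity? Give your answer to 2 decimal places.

P = $49.90

Social marginal benefit = demand + MEB = 92.03 - 2.88Q.
Set SMB = MC: 92.03 - 2.88Q = 53.73 + 1.85Q → Q* = 8.0973.
Consumer price on the demand curve at Q*: 73.22 − 2.88×8.0973 = 49.8998.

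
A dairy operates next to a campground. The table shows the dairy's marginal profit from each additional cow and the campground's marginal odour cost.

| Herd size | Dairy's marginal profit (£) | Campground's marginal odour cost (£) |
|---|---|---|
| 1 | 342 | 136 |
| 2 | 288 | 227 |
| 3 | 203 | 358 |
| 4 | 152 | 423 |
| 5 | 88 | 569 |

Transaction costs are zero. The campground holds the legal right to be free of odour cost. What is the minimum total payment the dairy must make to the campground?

Efficient level: marginal profit ≥ marginal odour cost through level 2, so k* = 2.
With the campground holding the right, the dairy must at least compensate total damage at k*: 136 + 227 = 363.

£363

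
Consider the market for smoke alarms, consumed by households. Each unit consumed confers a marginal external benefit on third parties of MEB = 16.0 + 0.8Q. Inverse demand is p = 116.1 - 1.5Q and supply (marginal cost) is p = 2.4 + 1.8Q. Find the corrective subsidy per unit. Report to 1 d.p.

Social marginal benefit = demand + MEB = 132.1 - 0.7Q.
Set SMB = MC: 132.1 - 0.7Q = 2.4 + 1.8Q → Q* = 51.8800.
The Pigouvian subsidy equals MEB at Q*: 16.0 + 0.8×51.8800 = 57.5040.

subsidy = 57.5 per unit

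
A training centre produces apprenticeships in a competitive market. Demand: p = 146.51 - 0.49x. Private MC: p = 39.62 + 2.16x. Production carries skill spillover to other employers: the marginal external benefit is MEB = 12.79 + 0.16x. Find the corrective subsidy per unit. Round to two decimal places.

subsidy = 20.48 per unit

Social marginal cost = private MC − MEB = 26.83 + 2.00x.
Set SMC = demand: 26.83 + 2.00x = 146.51 - 0.49x → x* = 48.0643.
The Pigouvian subsidy equals MEB at x*: 12.79 + 0.16×48.0643 = 20.4803.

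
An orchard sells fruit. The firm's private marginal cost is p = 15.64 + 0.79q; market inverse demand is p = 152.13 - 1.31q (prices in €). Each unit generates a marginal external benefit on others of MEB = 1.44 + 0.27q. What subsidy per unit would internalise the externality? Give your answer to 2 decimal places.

subsidy = €21.79 per unit

Social marginal cost = private MC − MEB = 14.20 + 0.52q.
Set SMC = demand: 14.20 + 0.52q = 152.13 - 1.31q → q* = 75.3716.
The Pigouvian subsidy equals MEB at q*: 1.44 + 0.27×75.3716 = 21.7903.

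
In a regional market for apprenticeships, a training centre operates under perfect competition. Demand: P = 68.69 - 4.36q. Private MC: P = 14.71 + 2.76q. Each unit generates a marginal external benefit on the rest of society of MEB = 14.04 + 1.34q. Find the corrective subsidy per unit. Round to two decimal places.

Social marginal cost = private MC − MEB = 0.67 + 1.42q.
Set SMC = demand: 0.67 + 1.42q = 68.69 - 4.36q → q* = 11.7682.
The Pigouvian subsidy equals MEB at q*: 14.04 + 1.34×11.7682 = 29.8094.

subsidy = 29.81 per unit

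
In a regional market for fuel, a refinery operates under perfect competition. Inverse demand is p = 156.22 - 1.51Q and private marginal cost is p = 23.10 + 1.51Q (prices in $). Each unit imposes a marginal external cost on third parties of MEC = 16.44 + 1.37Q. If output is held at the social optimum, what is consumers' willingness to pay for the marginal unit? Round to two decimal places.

Social marginal cost = private MC + MEC = 39.54 + 2.88Q.
Set SMC = demand: 39.54 + 2.88Q = 156.22 - 1.51Q → Q* = 26.5786.
Consumer price on the demand curve at Q*: 156.22 − 1.51×26.5786 = 116.0863.

P = $116.09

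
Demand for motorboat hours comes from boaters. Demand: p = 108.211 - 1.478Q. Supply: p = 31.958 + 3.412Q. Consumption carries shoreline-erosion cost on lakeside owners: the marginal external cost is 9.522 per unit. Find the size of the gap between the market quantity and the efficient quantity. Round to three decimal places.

Market equilibrium (private): 31.958 + 3.412Q = 108.211 - 1.478Q → Q_m = 15.5937.
Social marginal benefit = demand − MEC = 98.689 - 1.478Q.
Set SMB = MC: 98.689 - 1.478Q = 31.958 + 3.412Q → Q* = 13.6464.
Gap = |15.5937 − 13.6464| = 1.9473.

1.947 units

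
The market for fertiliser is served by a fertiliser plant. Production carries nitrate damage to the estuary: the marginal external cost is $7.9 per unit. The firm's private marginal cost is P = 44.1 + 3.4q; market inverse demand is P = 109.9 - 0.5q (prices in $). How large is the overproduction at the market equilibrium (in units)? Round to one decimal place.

Market equilibrium (private): 44.1 + 3.4q = 109.9 - 0.5q → q_m = 16.8718.
Social marginal cost = private MC + MEC = 52.0 + 3.4q.
Set SMC = demand: 52.0 + 3.4q = 109.9 - 0.5q → q* = 14.8462.
Gap = |16.8718 − 14.8462| = 2.0256.

2.0 units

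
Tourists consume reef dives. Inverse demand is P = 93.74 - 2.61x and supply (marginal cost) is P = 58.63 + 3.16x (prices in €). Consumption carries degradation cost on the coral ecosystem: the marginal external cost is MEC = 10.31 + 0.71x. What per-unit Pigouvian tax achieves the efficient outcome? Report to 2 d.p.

Social marginal benefit = demand − MEC = 83.43 - 3.32x.
Set SMB = MC: 83.43 - 3.32x = 58.63 + 3.16x → x* = 3.8272.
The Pigouvian tax equals MEC at x*: 10.31 + 0.71×3.8272 = 13.0273.

tax = €13.03 per unit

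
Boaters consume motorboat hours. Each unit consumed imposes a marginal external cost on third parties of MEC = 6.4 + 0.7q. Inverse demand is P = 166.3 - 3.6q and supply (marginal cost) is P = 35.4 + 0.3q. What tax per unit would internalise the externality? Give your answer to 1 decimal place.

Social marginal benefit = demand − MEC = 159.9 - 4.3q.
Set SMB = MC: 159.9 - 4.3q = 35.4 + 0.3q → q* = 27.0652.
The Pigouvian tax equals MEC at q*: 6.4 + 0.7×27.0652 = 25.3456.

tax = 25.3 per unit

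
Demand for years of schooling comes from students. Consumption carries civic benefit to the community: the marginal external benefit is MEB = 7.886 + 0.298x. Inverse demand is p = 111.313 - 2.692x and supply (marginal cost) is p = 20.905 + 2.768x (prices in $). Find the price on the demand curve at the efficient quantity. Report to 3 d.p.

P = $60.052

Social marginal benefit = demand + MEB = 119.199 - 2.394x.
Set SMB = MC: 119.199 - 2.394x = 20.905 + 2.768x → x* = 19.0418.
Consumer price on the demand curve at x*: 111.313 − 2.692×19.0418 = 60.0525.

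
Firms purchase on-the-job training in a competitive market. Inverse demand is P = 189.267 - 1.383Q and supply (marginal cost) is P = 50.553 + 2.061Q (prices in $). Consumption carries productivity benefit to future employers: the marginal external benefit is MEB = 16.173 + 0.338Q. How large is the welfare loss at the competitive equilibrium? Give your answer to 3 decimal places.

DWL = $142.827

Market equilibrium (private): 50.553 + 2.061Q = 189.267 - 1.383Q → Q_m = 40.2770.
Social marginal benefit = demand + MEB = 205.440 - 1.045Q.
Set SMB = MC: 205.440 - 1.045Q = 50.553 + 2.061Q → Q* = 49.8670.
The welfare-loss triangle has base |Q_m − Q*| and height MEB(Q_m) (the vertical gap between SMB and MC is zero at Q* and MEB at Q_m).
DWL = ½ × 9.5900 × 29.7866 = 142.8267.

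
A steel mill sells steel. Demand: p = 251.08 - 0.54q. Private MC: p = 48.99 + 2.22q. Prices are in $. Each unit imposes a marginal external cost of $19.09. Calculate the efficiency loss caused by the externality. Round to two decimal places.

Market equilibrium (private): 48.99 + 2.22q = 251.08 - 0.54q → q_m = 73.2210.
Social marginal cost = private MC + MEC = 68.08 + 2.22q.
Set SMC = demand: 68.08 + 2.22q = 251.08 - 0.54q → q* = 66.3043.
The loss is the area between SMC and demand from q* to q_m; with linear curves that's a triangle of height MEC(q_m).
DWL = ½ × 6.9167 × 19.0900 = 66.0199.

DWL = $66.02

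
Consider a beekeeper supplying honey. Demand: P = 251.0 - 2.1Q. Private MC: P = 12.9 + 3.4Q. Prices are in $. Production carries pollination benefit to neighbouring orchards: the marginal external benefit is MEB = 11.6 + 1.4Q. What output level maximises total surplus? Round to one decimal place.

Social marginal cost = private MC − MEB = 1.3 + 2.0Q.
Set SMC = demand: 1.3 + 2.0Q = 251.0 - 2.1Q → Q* = 60.9024.

Q* = 60.9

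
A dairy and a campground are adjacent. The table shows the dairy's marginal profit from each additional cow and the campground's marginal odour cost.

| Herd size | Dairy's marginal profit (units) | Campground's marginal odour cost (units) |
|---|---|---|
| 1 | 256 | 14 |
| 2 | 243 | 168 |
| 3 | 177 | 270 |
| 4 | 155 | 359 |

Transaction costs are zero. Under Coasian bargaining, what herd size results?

Bargaining reaches the level where marginal profit last exceeds marginal odour cost.
That holds through level 2 (243 ≥ 168) but not at 3 (177 < 270).

2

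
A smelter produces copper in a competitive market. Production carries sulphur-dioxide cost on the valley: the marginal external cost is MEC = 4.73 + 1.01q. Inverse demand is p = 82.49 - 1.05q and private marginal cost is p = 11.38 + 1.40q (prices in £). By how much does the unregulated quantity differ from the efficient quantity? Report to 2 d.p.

9.84 units

Market equilibrium (private): 11.38 + 1.40q = 82.49 - 1.05q → q_m = 29.0245.
Social marginal cost = private MC + MEC = 16.11 + 2.41q.
Set SMC = demand: 16.11 + 2.41q = 82.49 - 1.05q → q* = 19.1850.
Gap = |29.0245 − 19.1850| = 9.8395.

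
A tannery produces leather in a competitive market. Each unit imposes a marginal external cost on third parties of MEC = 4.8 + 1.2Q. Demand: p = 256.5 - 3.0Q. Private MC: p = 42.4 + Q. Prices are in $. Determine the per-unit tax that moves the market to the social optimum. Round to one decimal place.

Social marginal cost = private MC + MEC = 47.2 + 2.2Q.
Set SMC = demand: 47.2 + 2.2Q = 256.5 - 3.0Q → Q* = 40.2500.
The Pigouvian tax equals MEC at Q*: 4.8 + 1.2×40.2500 = 53.1000.

tax = $53.1 per unit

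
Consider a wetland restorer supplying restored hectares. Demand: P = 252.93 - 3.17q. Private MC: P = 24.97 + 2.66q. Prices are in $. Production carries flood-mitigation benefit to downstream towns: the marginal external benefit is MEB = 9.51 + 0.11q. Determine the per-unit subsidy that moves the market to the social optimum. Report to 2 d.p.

subsidy = $14.08 per unit

Social marginal cost = private MC − MEB = 15.46 + 2.55q.
Set SMC = demand: 15.46 + 2.55q = 252.93 - 3.17q → q* = 41.5157.
The Pigouvian subsidy equals MEB at q*: 9.51 + 0.11×41.5157 = 14.0767.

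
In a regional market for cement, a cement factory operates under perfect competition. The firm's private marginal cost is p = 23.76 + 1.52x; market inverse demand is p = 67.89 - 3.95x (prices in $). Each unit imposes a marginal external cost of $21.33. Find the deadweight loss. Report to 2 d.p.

Market equilibrium (private): 23.76 + 1.52x = 67.89 - 3.95x → x_m = 8.0676.
Social marginal cost = private MC + MEC = 45.09 + 1.52x.
Set SMC = demand: 45.09 + 1.52x = 67.89 - 3.95x → x* = 4.1682.
The welfare-loss triangle has base |x_m − x*| and height MEC(x_m) (the vertical gap between SMC and demand is zero at x* and MEC at x_m).
DWL = ½ × 3.8994 × 21.3300 = 41.5871.

DWL = $41.59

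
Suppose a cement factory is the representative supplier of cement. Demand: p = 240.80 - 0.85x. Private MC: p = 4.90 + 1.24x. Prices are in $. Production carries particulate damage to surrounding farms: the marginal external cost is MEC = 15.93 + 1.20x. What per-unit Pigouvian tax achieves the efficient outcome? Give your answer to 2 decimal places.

tax = $96.16 per unit

Social marginal cost = private MC + MEC = 20.83 + 2.44x.
Set SMC = demand: 20.83 + 2.44x = 240.80 - 0.85x → x* = 66.8602.
The Pigouvian tax equals MEC at x*: 15.93 + 1.20×66.8602 = 96.1622.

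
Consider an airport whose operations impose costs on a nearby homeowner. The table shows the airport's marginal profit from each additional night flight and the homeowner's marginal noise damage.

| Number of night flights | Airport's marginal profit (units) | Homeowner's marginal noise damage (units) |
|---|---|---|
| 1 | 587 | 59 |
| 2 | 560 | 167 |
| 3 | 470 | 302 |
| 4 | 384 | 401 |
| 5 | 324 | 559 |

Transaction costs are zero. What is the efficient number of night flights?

3

Bargaining reaches the level where marginal profit last exceeds marginal noise damage.
That holds through level 3 (470 ≥ 302) but not at 4 (384 < 401).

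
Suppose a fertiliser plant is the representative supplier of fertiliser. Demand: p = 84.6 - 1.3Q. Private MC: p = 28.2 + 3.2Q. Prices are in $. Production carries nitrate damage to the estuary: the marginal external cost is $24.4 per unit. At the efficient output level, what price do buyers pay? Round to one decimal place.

P = $75.4

Social marginal cost = private MC + MEC = 52.6 + 3.2Q.
Set SMC = demand: 52.6 + 3.2Q = 84.6 - 1.3Q → Q* = 7.1111.
Consumer price on the demand curve at Q*: 84.6 − 1.3×7.1111 = 75.3556.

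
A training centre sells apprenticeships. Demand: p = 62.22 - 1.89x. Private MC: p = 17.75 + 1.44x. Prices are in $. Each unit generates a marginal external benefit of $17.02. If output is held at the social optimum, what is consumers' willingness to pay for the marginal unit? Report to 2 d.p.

Social marginal cost = private MC − MEB = 0.73 + 1.44x.
Set SMC = demand: 0.73 + 1.44x = 62.22 - 1.89x → x* = 18.4655.
Consumer price on the demand curve at x*: 62.22 − 1.89×18.4655 = 27.3202.

P = $27.32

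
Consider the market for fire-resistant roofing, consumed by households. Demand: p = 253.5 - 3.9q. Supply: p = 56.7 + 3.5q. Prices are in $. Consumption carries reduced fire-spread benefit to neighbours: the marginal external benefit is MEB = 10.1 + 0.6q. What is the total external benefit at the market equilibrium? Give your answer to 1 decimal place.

$480.8

Market equilibrium (private): 56.7 + 3.5q = 253.5 - 3.9q → q_m = 26.5946.
Total external benefit = ∫₀^{q_m} (10.1 + 0.6q) dq = 10.1×26.5946 + ½×0.6×26.5946² = 480.7873.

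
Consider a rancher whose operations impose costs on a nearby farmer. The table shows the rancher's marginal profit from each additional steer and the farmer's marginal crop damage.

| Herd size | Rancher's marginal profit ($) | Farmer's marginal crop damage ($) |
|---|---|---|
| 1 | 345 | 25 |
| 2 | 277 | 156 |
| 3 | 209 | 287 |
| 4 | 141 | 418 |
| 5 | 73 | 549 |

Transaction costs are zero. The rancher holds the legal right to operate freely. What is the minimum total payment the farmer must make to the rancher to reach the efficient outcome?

$423

Left alone the rancher would choose level 5 (marginal profit stays positive).
Efficient level: k* = 2 (marginal profit ≥ marginal crop damage through 2).
The farmer must at least cover the rancher's forgone profit from cutting 5→2: 209 + 141 + 73 = 423.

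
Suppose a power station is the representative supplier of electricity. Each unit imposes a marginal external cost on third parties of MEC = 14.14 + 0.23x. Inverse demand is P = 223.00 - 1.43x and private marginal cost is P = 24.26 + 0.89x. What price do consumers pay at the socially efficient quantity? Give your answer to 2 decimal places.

Social marginal cost = private MC + MEC = 38.40 + 1.12x.
Set SMC = demand: 38.40 + 1.12x = 223.00 - 1.43x → x* = 72.3922.
Consumer price on the demand curve at x*: 223.00 − 1.43×72.3922 = 119.4792.

P = 119.48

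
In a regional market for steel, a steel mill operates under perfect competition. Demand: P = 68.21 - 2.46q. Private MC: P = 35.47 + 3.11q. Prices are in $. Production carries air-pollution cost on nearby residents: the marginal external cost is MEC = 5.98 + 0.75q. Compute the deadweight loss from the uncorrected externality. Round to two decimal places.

DWL = $8.54

Market equilibrium (private): 35.47 + 3.11q = 68.21 - 2.46q → q_m = 5.8779.
Social marginal cost = private MC + MEC = 41.45 + 3.86q.
Set SMC = demand: 41.45 + 3.86q = 68.21 - 2.46q → q* = 4.2342.
The loss is the area between SMC and demand from q* to q_m; with linear curves that's a triangle of height MEC(q_m).
DWL = ½ × 1.6437 × 10.3884 = 8.5377.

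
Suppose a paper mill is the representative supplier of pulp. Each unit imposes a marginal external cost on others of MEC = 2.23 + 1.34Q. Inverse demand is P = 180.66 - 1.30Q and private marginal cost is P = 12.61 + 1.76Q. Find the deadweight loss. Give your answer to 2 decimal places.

DWL = 653.27

Market equilibrium (private): 12.61 + 1.76Q = 180.66 - 1.30Q → Q_m = 54.9183.
Social marginal cost = private MC + MEC = 14.84 + 3.10Q.
Set SMC = demand: 14.84 + 3.10Q = 180.66 - 1.30Q → Q* = 37.6864.
The welfare-loss triangle has base |Q_m − Q*| and height MEC(Q_m) (the vertical gap between SMC and demand is zero at Q* and MEC at Q_m).
DWL = ½ × 17.2319 × 75.8205 = 653.2656.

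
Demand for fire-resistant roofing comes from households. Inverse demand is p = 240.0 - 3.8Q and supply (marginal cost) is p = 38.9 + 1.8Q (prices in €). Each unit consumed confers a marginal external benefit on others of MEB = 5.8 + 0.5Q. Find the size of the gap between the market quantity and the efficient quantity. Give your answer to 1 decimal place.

Market equilibrium (private): 38.9 + 1.8Q = 240.0 - 3.8Q → Q_m = 35.9107.
Social marginal benefit = demand + MEB = 245.8 - 3.3Q.
Set SMB = MC: 245.8 - 3.3Q = 38.9 + 1.8Q → Q* = 40.5686.
Gap = |35.9107 − 40.5686| = 4.6579.

4.7 units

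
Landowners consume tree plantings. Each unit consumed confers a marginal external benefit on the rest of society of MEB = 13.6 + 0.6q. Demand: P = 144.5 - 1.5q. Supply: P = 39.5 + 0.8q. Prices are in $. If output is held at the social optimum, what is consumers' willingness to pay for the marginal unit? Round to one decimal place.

Social marginal benefit = demand + MEB = 158.1 - 0.9q.
Set SMB = MC: 158.1 - 0.9q = 39.5 + 0.8q → q* = 69.7647.
Consumer price on the demand curve at q*: 144.5 − 1.5×69.7647 = 39.8530.

P = $39.9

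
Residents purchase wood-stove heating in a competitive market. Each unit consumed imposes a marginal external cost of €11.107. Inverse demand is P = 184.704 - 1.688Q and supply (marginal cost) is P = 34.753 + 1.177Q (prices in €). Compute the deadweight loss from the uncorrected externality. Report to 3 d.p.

Market equilibrium (private): 34.753 + 1.177Q = 184.704 - 1.688Q → Q_m = 52.3389.
Social marginal benefit = demand − MEC = 173.597 - 1.688Q.
Set SMB = MC: 173.597 - 1.688Q = 34.753 + 1.177Q → Q* = 48.4621.
Height of the DWL triangle at Q_m is MC(Q_m) − SMB(Q_m) = MEC(Q_m) = 11.1070.
DWL = ½ × 3.8768 × 11.1070 = 21.5298.

DWL = €21.530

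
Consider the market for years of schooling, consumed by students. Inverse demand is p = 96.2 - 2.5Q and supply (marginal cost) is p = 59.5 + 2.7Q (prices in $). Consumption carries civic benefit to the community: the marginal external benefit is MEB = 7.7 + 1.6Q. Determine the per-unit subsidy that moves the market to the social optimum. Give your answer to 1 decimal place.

subsidy = $27.4 per unit

Social marginal benefit = demand + MEB = 103.9 - 0.9Q.
Set SMB = MC: 103.9 - 0.9Q = 59.5 + 2.7Q → Q* = 12.3333.
The Pigouvian subsidy equals MEB at Q*: 7.7 + 1.6×12.3333 = 27.4333.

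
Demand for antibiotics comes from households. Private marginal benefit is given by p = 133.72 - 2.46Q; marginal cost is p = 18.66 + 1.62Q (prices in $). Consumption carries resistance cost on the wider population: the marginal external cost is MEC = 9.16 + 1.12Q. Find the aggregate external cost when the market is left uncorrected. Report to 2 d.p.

$703.69

Market equilibrium (private): 18.66 + 1.62Q = 133.72 - 2.46Q → Q_m = 28.2010.
Total external cost = ∫₀^{Q_m} (9.16 + 1.12Q) dQ = 9.16×28.2010 + ½×1.12×28.2010² = 703.6871.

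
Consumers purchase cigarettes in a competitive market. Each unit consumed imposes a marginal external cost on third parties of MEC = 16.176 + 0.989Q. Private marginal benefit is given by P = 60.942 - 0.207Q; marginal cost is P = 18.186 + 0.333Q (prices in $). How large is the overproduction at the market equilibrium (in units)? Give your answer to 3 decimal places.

Market equilibrium (private): 18.186 + 0.333Q = 60.942 - 0.207Q → Q_m = 79.1778.
Social marginal benefit = demand − MEC = 44.766 - 1.196Q.
Set SMB = MC: 44.766 - 1.196Q = 18.186 + 0.333Q → Q* = 17.3839.
Gap = |79.1778 − 17.3839| = 61.7939.

61.794 units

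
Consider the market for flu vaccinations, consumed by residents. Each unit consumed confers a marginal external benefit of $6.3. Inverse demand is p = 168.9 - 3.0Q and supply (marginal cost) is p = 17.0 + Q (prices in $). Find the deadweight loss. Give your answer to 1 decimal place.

DWL = $5.0

Market equilibrium (private): 17.0 + Q = 168.9 - 3.0Q → Q_m = 37.9750.
Social marginal benefit = demand + MEB = 175.2 - 3.0Q.
Set SMB = MC: 175.2 - 3.0Q = 17.0 + Q → Q* = 39.5500.
The welfare-loss triangle has base |Q_m − Q*| and height MEB(Q_m) (the vertical gap between SMB and MC is zero at Q* and MEB at Q_m).
DWL = ½ × 1.5750 × 6.3000 = 4.9613.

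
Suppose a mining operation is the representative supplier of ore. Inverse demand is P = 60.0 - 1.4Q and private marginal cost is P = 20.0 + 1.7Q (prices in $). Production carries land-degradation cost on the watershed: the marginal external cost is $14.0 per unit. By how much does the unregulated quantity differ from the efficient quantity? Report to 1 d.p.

4.5 units

Market equilibrium (private): 20.0 + 1.7Q = 60.0 - 1.4Q → Q_m = 12.9032.
Social marginal cost = private MC + MEC = 34.0 + 1.7Q.
Set SMC = demand: 34.0 + 1.7Q = 60.0 - 1.4Q → Q* = 8.3871.
Gap = |12.9032 − 8.3871| = 4.5161.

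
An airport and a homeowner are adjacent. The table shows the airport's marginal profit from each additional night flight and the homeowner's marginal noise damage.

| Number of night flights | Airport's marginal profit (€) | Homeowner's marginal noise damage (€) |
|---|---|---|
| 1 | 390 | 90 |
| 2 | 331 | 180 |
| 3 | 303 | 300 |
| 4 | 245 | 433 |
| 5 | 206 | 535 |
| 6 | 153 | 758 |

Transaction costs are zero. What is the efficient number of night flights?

3

Bargaining reaches the level where marginal profit last exceeds marginal noise damage.
That holds through level 3 (303 ≥ 300) but not at 4 (245 < 433).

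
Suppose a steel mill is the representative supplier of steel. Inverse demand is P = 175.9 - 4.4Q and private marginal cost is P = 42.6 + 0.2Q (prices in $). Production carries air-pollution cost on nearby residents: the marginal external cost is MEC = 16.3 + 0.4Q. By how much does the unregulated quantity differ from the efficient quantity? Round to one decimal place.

5.6 units

Market equilibrium (private): 42.6 + 0.2Q = 175.9 - 4.4Q → Q_m = 28.9783.
Social marginal cost = private MC + MEC = 58.9 + 0.6Q.
Set SMC = demand: 58.9 + 0.6Q = 175.9 - 4.4Q → Q* = 23.4000.
Gap = |28.9783 − 23.4000| = 5.5783.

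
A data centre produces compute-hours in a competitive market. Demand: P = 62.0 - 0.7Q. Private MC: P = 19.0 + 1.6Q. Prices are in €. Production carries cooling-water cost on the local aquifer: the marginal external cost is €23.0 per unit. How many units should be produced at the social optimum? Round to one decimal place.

Q* = 8.7

Social marginal cost = private MC + MEC = 42.0 + 1.6Q.
Set SMC = demand: 42.0 + 1.6Q = 62.0 - 0.7Q → Q* = 8.6957.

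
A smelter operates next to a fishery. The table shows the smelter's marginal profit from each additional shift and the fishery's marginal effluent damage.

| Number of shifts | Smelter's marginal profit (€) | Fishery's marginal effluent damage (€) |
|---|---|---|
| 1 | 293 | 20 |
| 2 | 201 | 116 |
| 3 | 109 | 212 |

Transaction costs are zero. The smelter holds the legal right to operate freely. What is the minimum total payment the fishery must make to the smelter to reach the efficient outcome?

€109

Left alone the smelter would choose level 3 (marginal profit stays positive).
Efficient level: k* = 2 (marginal profit ≥ marginal effluent damage through 2).
The fishery must at least cover the smelter's forgone profit from cutting 3→2: 109 = 109.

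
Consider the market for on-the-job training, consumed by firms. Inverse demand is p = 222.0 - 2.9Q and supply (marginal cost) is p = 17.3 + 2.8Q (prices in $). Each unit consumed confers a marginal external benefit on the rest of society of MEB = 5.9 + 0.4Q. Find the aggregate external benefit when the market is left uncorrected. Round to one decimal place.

Market equilibrium (private): 17.3 + 2.8Q = 222.0 - 2.9Q → Q_m = 35.9123.
Total external benefit = ∫₀^{Q_m} (5.9 + 0.4Q) dQ = 5.9×35.9123 + ½×0.4×35.9123² = 469.8212.

$469.8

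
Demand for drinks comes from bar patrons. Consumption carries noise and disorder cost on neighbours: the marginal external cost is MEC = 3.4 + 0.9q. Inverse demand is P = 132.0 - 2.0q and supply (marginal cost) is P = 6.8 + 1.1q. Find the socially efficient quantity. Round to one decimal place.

q* = 30.5

Social marginal benefit = demand − MEC = 128.6 - 2.9q.
Set SMB = MC: 128.6 - 2.9q = 6.8 + 1.1q → q* = 30.4500.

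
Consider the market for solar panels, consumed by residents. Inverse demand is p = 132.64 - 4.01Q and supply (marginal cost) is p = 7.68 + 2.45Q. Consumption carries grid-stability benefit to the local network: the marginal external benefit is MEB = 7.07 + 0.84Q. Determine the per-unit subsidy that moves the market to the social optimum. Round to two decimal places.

Social marginal benefit = demand + MEB = 139.71 - 3.17Q.
Set SMB = MC: 139.71 - 3.17Q = 7.68 + 2.45Q → Q* = 23.4929.
The Pigouvian subsidy equals MEB at Q*: 7.07 + 0.84×23.4929 = 26.8040.

subsidy = 26.80 per unit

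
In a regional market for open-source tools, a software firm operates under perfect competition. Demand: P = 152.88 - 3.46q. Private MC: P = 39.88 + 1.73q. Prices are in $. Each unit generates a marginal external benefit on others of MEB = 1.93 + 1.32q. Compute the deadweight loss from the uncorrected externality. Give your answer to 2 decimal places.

Market equilibrium (private): 39.88 + 1.73q = 152.88 - 3.46q → q_m = 21.7726.
Social marginal cost = private MC − MEB = 37.95 + 0.41q.
Set SMC = demand: 37.95 + 0.41q = 152.88 - 3.46q → q* = 29.6977.
The welfare-loss triangle has base |q_m − q*| and height MEB(q_m) (the vertical gap between SMC and demand is zero at q* and MEB at q_m).
DWL = ½ × 7.9251 × 30.6699 = 121.5310.

DWL = $121.53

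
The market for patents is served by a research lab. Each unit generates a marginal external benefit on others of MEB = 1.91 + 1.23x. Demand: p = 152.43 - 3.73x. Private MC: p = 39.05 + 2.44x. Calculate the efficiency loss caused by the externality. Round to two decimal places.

DWL = 60.82

Market equilibrium (private): 39.05 + 2.44x = 152.43 - 3.73x → x_m = 18.3760.
Social marginal cost = private MC − MEB = 37.14 + 1.21x.
Set SMC = demand: 37.14 + 1.21x = 152.43 - 3.73x → x* = 23.3381.
Height of the DWL triangle at x_m is demand(x_m) − SMC(x_m) = MEB(x_m) = 24.5125.
DWL = ½ × 4.9621 × 24.5125 = 60.8167.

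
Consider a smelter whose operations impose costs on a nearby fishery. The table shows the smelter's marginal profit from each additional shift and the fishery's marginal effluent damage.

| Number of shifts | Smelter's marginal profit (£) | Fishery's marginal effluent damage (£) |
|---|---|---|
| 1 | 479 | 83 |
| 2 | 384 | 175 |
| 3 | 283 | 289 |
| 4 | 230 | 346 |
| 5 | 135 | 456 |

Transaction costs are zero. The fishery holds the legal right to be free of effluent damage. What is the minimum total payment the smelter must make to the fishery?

Efficient level: marginal profit ≥ marginal effluent damage through level 2, so k* = 2.
With the fishery holding the right, the smelter must at least compensate total damage at k*: 83 + 175 = 258.

£258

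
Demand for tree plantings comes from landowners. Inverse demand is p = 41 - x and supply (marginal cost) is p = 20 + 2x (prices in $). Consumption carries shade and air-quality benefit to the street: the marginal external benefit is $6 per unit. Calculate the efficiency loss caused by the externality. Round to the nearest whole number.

Market equilibrium (private): 20 + 2x = 41 - x → x_m = 7.0000.
Social marginal benefit = demand + MEB = 47 - x.
Set SMB = MC: 47 - x = 20 + 2x → x* = 9.0000.
The loss is the area between SMB and MC from x* to x_m; with linear curves that's a triangle of height MEB(x_m).
DWL = ½ × 2.0000 × 6.0000 = 6.0000.

DWL = $6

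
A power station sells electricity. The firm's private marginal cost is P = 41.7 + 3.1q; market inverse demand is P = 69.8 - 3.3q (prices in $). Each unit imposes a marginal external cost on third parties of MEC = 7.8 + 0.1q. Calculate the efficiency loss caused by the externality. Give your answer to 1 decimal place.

Market equilibrium (private): 41.7 + 3.1q = 69.8 - 3.3q → q_m = 4.3906.
Social marginal cost = private MC + MEC = 49.5 + 3.2q.
Set SMC = demand: 49.5 + 3.2q = 69.8 - 3.3q → q* = 3.1231.
The welfare-loss triangle has base |q_m − q*| and height MEC(q_m) (the vertical gap between SMC and demand is zero at q* and MEC at q_m).
DWL = ½ × 1.2675 × 8.2391 = 5.2215.

DWL = $5.2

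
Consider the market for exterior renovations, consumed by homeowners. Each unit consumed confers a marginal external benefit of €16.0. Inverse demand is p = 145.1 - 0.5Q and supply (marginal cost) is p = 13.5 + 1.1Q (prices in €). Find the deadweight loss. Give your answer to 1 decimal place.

DWL = €80.0

Market equilibrium (private): 13.5 + 1.1Q = 145.1 - 0.5Q → Q_m = 82.2500.
Social marginal benefit = demand + MEB = 161.1 - 0.5Q.
Set SMB = MC: 161.1 - 0.5Q = 13.5 + 1.1Q → Q* = 92.2500.
The loss is the area between SMB and MC from Q* to Q_m; with linear curves that's a triangle of height MEB(Q_m).
DWL = ½ × 10.0000 × 16.0000 = 80.0000.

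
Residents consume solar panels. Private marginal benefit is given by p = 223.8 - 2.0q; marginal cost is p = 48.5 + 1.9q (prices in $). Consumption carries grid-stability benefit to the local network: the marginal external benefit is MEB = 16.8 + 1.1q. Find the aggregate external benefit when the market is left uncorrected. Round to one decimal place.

Market equilibrium (private): 48.5 + 1.9q = 223.8 - 2.0q → q_m = 44.9487.
Total external benefit = ∫₀^{q_m} (16.8 + 1.1q) dq = 16.8×44.9487 + ½×1.1×44.9487² = 1866.3503.

$1866.4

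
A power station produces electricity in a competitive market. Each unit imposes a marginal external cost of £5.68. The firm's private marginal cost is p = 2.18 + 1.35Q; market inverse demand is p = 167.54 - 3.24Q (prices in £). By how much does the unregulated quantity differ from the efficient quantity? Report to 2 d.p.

1.24 units

Market equilibrium (private): 2.18 + 1.35Q = 167.54 - 3.24Q → Q_m = 36.0261.
Social marginal cost = private MC + MEC = 7.86 + 1.35Q.
Set SMC = demand: 7.86 + 1.35Q = 167.54 - 3.24Q → Q* = 34.7887.
Gap = |36.0261 − 34.7887| = 1.2374.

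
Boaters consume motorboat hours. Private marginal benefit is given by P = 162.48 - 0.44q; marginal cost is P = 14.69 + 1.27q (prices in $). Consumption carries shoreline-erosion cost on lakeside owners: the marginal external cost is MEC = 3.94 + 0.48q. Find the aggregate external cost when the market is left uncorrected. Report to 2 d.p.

$2133.23

Market equilibrium (private): 14.69 + 1.27q = 162.48 - 0.44q → q_m = 86.4269.
Total external cost = ∫₀^{q_m} (3.94 + 0.48q) dq = 3.94×86.4269 + ½×0.48×86.4269² = 2133.2282.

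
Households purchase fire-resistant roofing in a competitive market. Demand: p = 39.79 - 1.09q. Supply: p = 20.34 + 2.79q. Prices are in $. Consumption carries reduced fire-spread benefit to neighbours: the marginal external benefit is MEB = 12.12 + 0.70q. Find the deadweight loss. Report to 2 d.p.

DWL = $38.41

Market equilibrium (private): 20.34 + 2.79q = 39.79 - 1.09q → q_m = 5.0129.
Social marginal benefit = demand + MEB = 51.91 - 0.39q.
Set SMB = MC: 51.91 - 0.39q = 20.34 + 2.79q → q* = 9.9277.
The loss is the area between SMB and MC from q* to q_m; with linear curves that's a triangle of height MEB(q_m).
DWL = ½ × 4.9148 × 15.6290 = 38.4067.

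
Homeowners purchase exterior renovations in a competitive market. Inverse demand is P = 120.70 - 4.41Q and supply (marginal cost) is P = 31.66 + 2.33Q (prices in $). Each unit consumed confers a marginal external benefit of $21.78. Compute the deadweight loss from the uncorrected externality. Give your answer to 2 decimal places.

Market equilibrium (private): 31.66 + 2.33Q = 120.70 - 4.41Q → Q_m = 13.2107.
Social marginal benefit = demand + MEB = 142.48 - 4.41Q.
Set SMB = MC: 142.48 - 4.41Q = 31.66 + 2.33Q → Q* = 16.4421.
Between Q* and Q_m the wedge SMB − MC runs linearly from 0 to MEB(Q_m), so the loss is a triangle.
DWL = ½ × 3.2314 × 21.7800 = 35.1899.

DWL = $35.19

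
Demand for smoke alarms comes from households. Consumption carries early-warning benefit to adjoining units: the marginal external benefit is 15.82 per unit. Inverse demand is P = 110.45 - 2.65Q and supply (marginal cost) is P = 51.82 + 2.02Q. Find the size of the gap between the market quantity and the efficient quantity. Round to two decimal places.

Market equilibrium (private): 51.82 + 2.02Q = 110.45 - 2.65Q → Q_m = 12.5546.
Social marginal benefit = demand + MEB = 126.27 - 2.65Q.
Set SMB = MC: 126.27 - 2.65Q = 51.82 + 2.02Q → Q* = 15.9422.
Gap = |12.5546 − 15.9422| = 3.3876.

3.39 units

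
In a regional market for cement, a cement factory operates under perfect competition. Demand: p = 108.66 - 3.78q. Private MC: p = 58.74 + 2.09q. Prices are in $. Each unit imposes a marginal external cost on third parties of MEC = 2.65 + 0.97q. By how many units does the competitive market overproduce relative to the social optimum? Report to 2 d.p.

Market equilibrium (private): 58.74 + 2.09q = 108.66 - 3.78q → q_m = 8.5043.
Social marginal cost = private MC + MEC = 61.39 + 3.06q.
Set SMC = demand: 61.39 + 3.06q = 108.66 - 3.78q → q* = 6.9108.
Gap = |8.5043 − 6.9108| = 1.5935.

1.59 units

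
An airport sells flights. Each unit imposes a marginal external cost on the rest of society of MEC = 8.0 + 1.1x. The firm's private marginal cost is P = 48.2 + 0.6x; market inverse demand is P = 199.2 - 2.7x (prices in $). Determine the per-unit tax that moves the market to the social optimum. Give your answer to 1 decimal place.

tax = $43.8 per unit

Social marginal cost = private MC + MEC = 56.2 + 1.7x.
Set SMC = demand: 56.2 + 1.7x = 199.2 - 2.7x → x* = 32.5000.
The Pigouvian tax equals MEC at x*: 8.0 + 1.1×32.5000 = 43.7500.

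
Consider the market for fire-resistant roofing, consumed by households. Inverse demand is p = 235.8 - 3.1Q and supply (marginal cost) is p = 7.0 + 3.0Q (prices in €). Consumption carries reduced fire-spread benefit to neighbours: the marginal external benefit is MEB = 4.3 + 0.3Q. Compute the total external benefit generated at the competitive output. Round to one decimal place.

Market equilibrium (private): 7.0 + 3.0Q = 235.8 - 3.1Q → Q_m = 37.5082.
Total external benefit = ∫₀^{Q_m} (4.3 + 0.3Q) dQ = 4.3×37.5082 + ½×0.3×37.5082² = 372.3150.

€372.3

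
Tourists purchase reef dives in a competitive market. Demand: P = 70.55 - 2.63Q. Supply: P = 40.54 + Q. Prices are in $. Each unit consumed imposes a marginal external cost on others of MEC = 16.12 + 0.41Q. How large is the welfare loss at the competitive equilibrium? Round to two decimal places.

Market equilibrium (private): 40.54 + Q = 70.55 - 2.63Q → Q_m = 8.2672.
Social marginal benefit = demand − MEC = 54.43 - 3.04Q.
Set SMB = MC: 54.43 - 3.04Q = 40.54 + Q → Q* = 3.4381.
The loss is the area between SMB and MC from Q* to Q_m; with linear curves that's a triangle of height MEC(Q_m).
DWL = ½ × 4.8291 × 19.5096 = 47.1069.

DWL = $47.11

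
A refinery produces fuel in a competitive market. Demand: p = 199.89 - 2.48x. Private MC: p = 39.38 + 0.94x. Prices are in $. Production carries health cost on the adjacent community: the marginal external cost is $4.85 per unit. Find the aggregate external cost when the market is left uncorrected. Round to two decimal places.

$227.62

Market equilibrium (private): 39.38 + 0.94x = 199.89 - 2.48x → x_m = 46.9327.
Total external cost = MEC × x_m = 4.85 × 46.9327 = 227.6236.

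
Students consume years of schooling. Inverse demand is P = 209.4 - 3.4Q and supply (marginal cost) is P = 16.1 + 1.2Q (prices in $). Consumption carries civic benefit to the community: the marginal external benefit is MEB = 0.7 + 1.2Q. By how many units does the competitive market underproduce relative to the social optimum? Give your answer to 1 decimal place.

15.0 units

Market equilibrium (private): 16.1 + 1.2Q = 209.4 - 3.4Q → Q_m = 42.0217.
Social marginal benefit = demand + MEB = 210.1 - 2.2Q.
Set SMB = MC: 210.1 - 2.2Q = 16.1 + 1.2Q → Q* = 57.0588.
Gap = |42.0217 − 57.0588| = 15.0371.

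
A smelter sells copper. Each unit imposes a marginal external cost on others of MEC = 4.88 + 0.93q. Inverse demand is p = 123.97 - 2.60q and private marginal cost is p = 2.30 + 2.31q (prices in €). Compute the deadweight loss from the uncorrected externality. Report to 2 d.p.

Market equilibrium (private): 2.30 + 2.31q = 123.97 - 2.60q → q_m = 24.7800.
Social marginal cost = private MC + MEC = 7.18 + 3.24q.
Set SMC = demand: 7.18 + 3.24q = 123.97 - 2.60q → q* = 19.9983.
The welfare-loss triangle has base |q_m − q*| and height MEC(q_m) (the vertical gap between SMC and demand is zero at q* and MEC at q_m).
DWL = ½ × 4.7817 × 27.9254 = 66.7654.

DWL = €66.77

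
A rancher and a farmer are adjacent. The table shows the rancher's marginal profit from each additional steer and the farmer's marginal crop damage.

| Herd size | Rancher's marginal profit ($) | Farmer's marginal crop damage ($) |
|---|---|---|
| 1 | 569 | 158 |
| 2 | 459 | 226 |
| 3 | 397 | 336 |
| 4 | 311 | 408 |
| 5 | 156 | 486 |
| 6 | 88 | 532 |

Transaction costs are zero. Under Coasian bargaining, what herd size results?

3

Bargaining reaches the level where marginal profit last exceeds marginal crop damage.
That holds through level 3 (397 ≥ 336) but not at 4 (311 < 408).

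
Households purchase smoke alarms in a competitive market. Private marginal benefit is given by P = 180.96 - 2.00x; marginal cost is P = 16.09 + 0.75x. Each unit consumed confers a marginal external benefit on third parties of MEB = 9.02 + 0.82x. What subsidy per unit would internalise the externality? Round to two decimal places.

subsidy = 82.90 per unit

Social marginal benefit = demand + MEB = 189.98 - 1.18x.
Set SMB = MC: 189.98 - 1.18x = 16.09 + 0.75x → x* = 90.0984.
The Pigouvian subsidy equals MEB at x*: 9.02 + 0.82×90.0984 = 82.9007.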